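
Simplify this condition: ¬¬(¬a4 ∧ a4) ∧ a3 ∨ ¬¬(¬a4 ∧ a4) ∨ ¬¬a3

¬¬(¬a4 ∧ a4) ∧ a3 ∨ ¬¬(¬a4 ∧ a4) ∨ ¬¬a3
= ¬¬(¬a4 ∧ a4) ∨ ¬¬a3   — absorption
= ¬a4 ∧ a4 ∨ ¬¬a3   — double negation
= ¬¬a3   — complement / identity
= a3   — double negation

a3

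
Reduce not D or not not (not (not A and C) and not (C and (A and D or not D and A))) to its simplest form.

not D or not C

not D or not not (not (not A and C) and not (C and (A and D or not D and A)))
= not D or not (not A and C or C and (A and D or not D and A))   (De Morgan)
= not D or not (not A and C or C and A)   (distribution)
= not D or not C   (distribution)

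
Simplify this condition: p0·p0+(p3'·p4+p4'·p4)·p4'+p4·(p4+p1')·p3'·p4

p0·p0+(p3'·p4+p4'·p4)·p4'+p4·(p4+p1')·p3'·p4
= p0·p0+(p3'·p4+p4'·p4)·p4'+p4·p3'·p4   [absorption]
= p0·p0+p3'·p4·p4'+p4·p3'·p4   [complement / identity]
= p0+p3'·p4·p4'+p4·p3'·p4   [idempotence]
= p0+p3'·p4   [distribution]

p0+p3'·p4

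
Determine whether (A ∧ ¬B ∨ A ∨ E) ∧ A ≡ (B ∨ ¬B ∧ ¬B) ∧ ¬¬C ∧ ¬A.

E1: (A ∧ ¬B ∨ A ∨ E) ∧ A
    = (A ∨ E) ∧ A   [absorption]
    = A   [absorption]
E2: (B ∨ ¬B ∧ ¬B) ∧ ¬¬C ∧ ¬A
    = (B ∨ ¬B) ∧ ¬¬C ∧ ¬A   [idempotence]
    = ¬¬C ∧ ¬A   [complement / identity]
    = C ∧ ¬A   [double negation]
These differ: at A=1, B=0, C=0, E=1, E1 = 1 but E2 = 0.

No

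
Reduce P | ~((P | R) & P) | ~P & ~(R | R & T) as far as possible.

P | ~((P | R) & P) | ~P & ~(R | R & T)
= P | ~((P | R) & P) | ~P & ~R
= P | ~P | ~P & ~R
= P | ~P
= 1

1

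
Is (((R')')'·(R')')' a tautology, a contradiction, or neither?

tautology

(((R')')'·(R')')'
= (R'·(R')')'   — double negation
= R+R'   — De Morgan
= 1   — complement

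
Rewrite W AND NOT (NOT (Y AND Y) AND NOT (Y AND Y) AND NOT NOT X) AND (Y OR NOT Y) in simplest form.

W AND NOT (NOT (Y AND Y) AND NOT (Y AND Y) AND NOT NOT X) AND (Y OR NOT Y)
= W AND NOT (NOT (Y AND Y) AND NOT NOT X) AND (Y OR NOT Y)   (idempotence)
= W AND NOT (NOT (Y AND Y) AND NOT NOT X)   (complement / identity)
= W AND NOT (NOT Y AND NOT NOT X)   (idempotence)
= W AND (Y OR NOT X)   (De Morgan)

W AND (Y OR NOT X)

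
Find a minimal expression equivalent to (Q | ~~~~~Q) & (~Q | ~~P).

~Q | P

(Q | ~~~~~Q) & (~Q | ~~P)
= (Q | ~~~Q) & (~Q | ~~P)   — double negation
= (Q | ~Q) & (~Q | ~~P)   — double negation
= ~Q | ~~P   — complement / identity
= ~Q | P   — double negation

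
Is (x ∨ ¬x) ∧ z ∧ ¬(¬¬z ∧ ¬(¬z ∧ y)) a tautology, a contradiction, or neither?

(x ∨ ¬x) ∧ z ∧ ¬(¬¬z ∧ ¬(¬z ∧ y))
= z ∧ ¬(¬¬z ∧ ¬(¬z ∧ y))   [complement / identity]
= z ∧ (¬z ∨ ¬z ∧ y)   [De Morgan]
= z ∧ ¬z   [absorption]
= False   [complement]

contradiction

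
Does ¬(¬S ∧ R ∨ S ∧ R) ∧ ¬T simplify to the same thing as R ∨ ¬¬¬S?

E1: ¬(¬S ∧ R ∨ S ∧ R) ∧ ¬T
    = ¬R ∧ ¬T   [distribution]
E2: R ∨ ¬¬¬S
    = R ∨ ¬S   [double negation]
These differ: at R=1, S=0, T=1, E1 = 0 but E2 = 1.

No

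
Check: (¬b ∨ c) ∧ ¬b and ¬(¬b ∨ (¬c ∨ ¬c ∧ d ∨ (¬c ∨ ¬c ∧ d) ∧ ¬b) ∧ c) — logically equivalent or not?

No

E1: (¬b ∨ c) ∧ ¬b
    = ¬b   (absorption)
E2: ¬(¬b ∨ (¬c ∨ ¬c ∧ d ∨ (¬c ∨ ¬c ∧ d) ∧ ¬b) ∧ c)
    = ¬(¬b ∨ (¬c ∨ ¬c ∧ d) ∧ c)   (absorption)
    = ¬(¬b ∨ ¬c ∧ c)   (absorption)
    = ¬¬b   (complement / identity)
    = b   (double negation)
These differ: at b=0, c=0, d=0, E1 = 1 but E2 = 0.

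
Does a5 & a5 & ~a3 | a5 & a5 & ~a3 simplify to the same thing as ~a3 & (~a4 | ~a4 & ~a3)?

No

E1: a5 & a5 & ~a3 | a5 & a5 & ~a3
    = a5 & a5 & ~a3   (idempotence)
    = a5 & ~a3   (idempotence)
E2: ~a3 & (~a4 | ~a4 & ~a3)
    = ~a3 & ~a4   (absorption)
These differ: at a3=0, a4=0, a5=0, E1 = 0 but E2 = 1.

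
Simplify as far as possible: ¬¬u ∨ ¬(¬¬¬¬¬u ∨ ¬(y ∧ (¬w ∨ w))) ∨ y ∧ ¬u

¬¬u ∨ ¬(¬¬¬¬¬u ∨ ¬(y ∧ (¬w ∨ w))) ∨ y ∧ ¬u
= ¬¬u ∨ ¬(¬¬¬¬¬u ∨ ¬y) ∨ y ∧ ¬u   (complement / identity)
= ¬¬u ∨ ¬¬¬¬u ∧ y ∨ y ∧ ¬u   (De Morgan)
= ¬¬u ∨ ¬¬u ∧ y ∨ y ∧ ¬u   (double negation)
= ¬¬u ∨ u ∧ y ∨ y ∧ ¬u   (double negation)
= u ∨ u ∧ y ∨ y ∧ ¬u   (double negation)
= u ∨ y   (distribution)

u ∨ y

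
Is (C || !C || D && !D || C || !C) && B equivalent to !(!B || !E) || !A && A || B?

E1: (C || !C || D && !D || C || !C) && B
    = (C || !C || C || !C) && B
    = (C || !C) && B
    = B
E2: !(!B || !E) || !A && A || B
    = !(!B || !E) || B
    = B && E || B
    = B
Both reduce to B, so they are equivalent.

Yes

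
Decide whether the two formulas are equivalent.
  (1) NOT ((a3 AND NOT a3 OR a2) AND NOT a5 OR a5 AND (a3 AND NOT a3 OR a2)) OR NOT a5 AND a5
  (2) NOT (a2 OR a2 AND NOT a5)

E1: NOT ((a3 AND NOT a3 OR a2) AND NOT a5 OR a5 AND (a3 AND NOT a3 OR a2)) OR NOT a5 AND a5
    = NOT ((a3 AND NOT a3 OR a2) AND NOT a5 OR a5 AND (a3 AND NOT a3 OR a2))   [complement / identity]
    = NOT (a3 AND NOT a3 OR a2)   [distribution]
    = NOT a2   [complement / identity]
E2: NOT (a2 OR a2 AND NOT a5)
    = NOT a2   [absorption]
Both reduce to NOT a2, so they are equivalent.

Yes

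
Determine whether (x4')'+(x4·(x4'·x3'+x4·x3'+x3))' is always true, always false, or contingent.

always true

(x4')'+(x4·(x4'·x3'+x4·x3'+x3))'
= (x4')'+(x4·(x3'+x3))'   (distribution)
= x4+(x4·(x3'+x3))'   (double negation)
= x4+x4'   (complement / identity)
= 1   (complement)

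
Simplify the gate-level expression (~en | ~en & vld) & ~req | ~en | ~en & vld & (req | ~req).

(~en | ~en & vld) & ~req | ~en | ~en & vld & (req | ~req)
= (~en | ~en & vld) & ~req | ~en | ~en & vld   (complement / identity)
= ~en | ~en & vld   (absorption)
= ~en   (absorption)

~en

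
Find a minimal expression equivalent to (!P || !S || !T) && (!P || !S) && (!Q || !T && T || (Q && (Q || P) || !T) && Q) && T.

(!P || !S || !T) && (!P || !S) && (!Q || !T && T || (Q && (Q || P) || !T) && Q) && T
= (!P || !S || !T) && (!P || !S) && (!Q || (Q && (Q || P) || !T) && Q) && T   [complement / identity]
= (!P || !S) && (!Q || (Q && (Q || P) || !T) && Q) && T   [absorption]
= (!P || !S) && (!Q || (Q || !T) && Q) && T   [absorption]
= (!P || !S) && (!Q || Q) && T   [absorption]
= (!P || !S) && T   [complement / identity]

(!P || !S) && T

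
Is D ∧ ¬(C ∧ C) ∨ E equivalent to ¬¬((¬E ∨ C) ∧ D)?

No

E1: D ∧ ¬(C ∧ C) ∨ E
    = D ∧ ¬C ∨ E   [idempotence]
E2: ¬¬((¬E ∨ C) ∧ D)
    = (¬E ∨ C) ∧ D   [double negation]
These differ: at C=0, D=0, E=1, E1 = 1 but E2 = 0.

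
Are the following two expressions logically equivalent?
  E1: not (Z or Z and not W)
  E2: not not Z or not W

E1: not (Z or Z and not W)
    = not Z
E2: not not Z or not W
    = Z or not W
These differ: at W=0, Z=1, E1 = 0 but E2 = 1.

No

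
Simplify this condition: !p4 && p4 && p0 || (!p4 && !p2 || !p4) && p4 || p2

!p4 && p4 && p0 || (!p4 && !p2 || !p4) && p4 || p2
= !p4 && p4 && p0 || !p4 && p4 || p2   — absorption
= !p4 && p4 || p2   — absorption
= p2   — complement / identity

p2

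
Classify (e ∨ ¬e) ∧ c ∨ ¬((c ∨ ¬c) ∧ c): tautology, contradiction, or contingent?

(e ∨ ¬e) ∧ c ∨ ¬((c ∨ ¬c) ∧ c)
= (e ∨ ¬e) ∧ c ∨ ¬c   (complement / identity)
= c ∨ ¬c   (complement / identity)
= True   (complement)

tautology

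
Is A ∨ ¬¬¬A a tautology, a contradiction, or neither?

A ∨ ¬¬¬A
= A ∨ ¬A   [double negation]
= True   [complement]

tautology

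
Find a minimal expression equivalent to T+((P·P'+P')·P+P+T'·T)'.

T+P'

T+((P·P'+P')·P+P+T'·T)'
= T+((P·P'+P')·P+P)'
= T+(P'·P+P)'
= T+P'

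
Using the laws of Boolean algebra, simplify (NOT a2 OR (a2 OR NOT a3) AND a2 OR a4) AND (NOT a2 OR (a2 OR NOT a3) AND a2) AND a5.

(NOT a2 OR (a2 OR NOT a3) AND a2 OR a4) AND (NOT a2 OR (a2 OR NOT a3) AND a2) AND a5
= (NOT a2 OR (a2 OR NOT a3) AND a2) AND a5   — absorption
= (NOT a2 OR a2) AND a5   — absorption
= a5   — complement / identity

a5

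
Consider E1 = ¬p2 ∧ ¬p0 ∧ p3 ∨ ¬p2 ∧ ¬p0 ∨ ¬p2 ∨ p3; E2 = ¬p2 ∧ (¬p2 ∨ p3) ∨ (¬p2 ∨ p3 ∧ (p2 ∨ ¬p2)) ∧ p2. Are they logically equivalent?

Yes

E1: ¬p2 ∧ ¬p0 ∧ p3 ∨ ¬p2 ∧ ¬p0 ∨ ¬p2 ∨ p3
    = ¬p2 ∧ ¬p0 ∨ ¬p2 ∨ p3   (absorption)
    = ¬p2 ∨ p3   (absorption)
E2: ¬p2 ∧ (¬p2 ∨ p3) ∨ (¬p2 ∨ p3 ∧ (p2 ∨ ¬p2)) ∧ p2
    = ¬p2 ∧ (¬p2 ∨ p3) ∨ (¬p2 ∨ p3) ∧ p2   (complement / identity)
    = ¬p2 ∨ p3   (distribution)
Both reduce to ¬p2 ∨ p3, so they are equivalent.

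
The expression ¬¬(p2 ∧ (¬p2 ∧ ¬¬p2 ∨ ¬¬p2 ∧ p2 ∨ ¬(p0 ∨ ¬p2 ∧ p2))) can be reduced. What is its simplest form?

p2

¬¬(p2 ∧ (¬p2 ∧ ¬¬p2 ∨ ¬¬p2 ∧ p2 ∨ ¬(p0 ∨ ¬p2 ∧ p2)))
= ¬¬(p2 ∧ (¬¬p2 ∨ ¬(p0 ∨ ¬p2 ∧ p2)))   — distribution
= ¬¬(p2 ∧ (¬¬p2 ∨ ¬p0))   — complement / identity
= p2 ∧ (¬¬p2 ∨ ¬p0)   — double negation
= p2 ∧ (p2 ∨ ¬p0)   — double negation
= p2   — absorption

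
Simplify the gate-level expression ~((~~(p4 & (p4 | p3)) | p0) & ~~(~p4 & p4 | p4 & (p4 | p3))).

~p4

~((~~(p4 & (p4 | p3)) | p0) & ~~(~p4 & p4 | p4 & (p4 | p3)))
= ~((~~(p4 & (p4 | p3)) | p0) & ~~(p4 & (p4 | p3)))   (complement / identity)
= ~~~(p4 & (p4 | p3))   (absorption)
= ~~~p4   (absorption)
= ~p4   (double negation)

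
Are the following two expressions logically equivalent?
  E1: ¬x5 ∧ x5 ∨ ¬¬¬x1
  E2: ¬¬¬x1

E1: ¬x5 ∧ x5 ∨ ¬¬¬x1
    = ¬¬¬x1
    = ¬x1
E2: ¬¬¬x1
    = ¬x1
Both reduce to ¬x1, so they are equivalent.

Yes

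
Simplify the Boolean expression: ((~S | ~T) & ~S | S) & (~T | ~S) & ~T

~T

((~S | ~T) & ~S | S) & (~T | ~S) & ~T
= (~S | S) & (~T | ~S) & ~T   (absorption)
= (~S | S) & ~T   (absorption)
= ~T   (complement / identity)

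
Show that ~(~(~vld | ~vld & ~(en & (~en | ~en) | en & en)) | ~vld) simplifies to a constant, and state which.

0

~(~(~vld | ~vld & ~(en & (~en | ~en) | en & en)) | ~vld)
= ~(~(~vld | ~vld & ~(en & ~en | en & en)) | ~vld)
= ~(~(~vld | ~vld & ~en) | ~vld)
= ~(~~vld | ~vld)
= ~vld & vld
= 0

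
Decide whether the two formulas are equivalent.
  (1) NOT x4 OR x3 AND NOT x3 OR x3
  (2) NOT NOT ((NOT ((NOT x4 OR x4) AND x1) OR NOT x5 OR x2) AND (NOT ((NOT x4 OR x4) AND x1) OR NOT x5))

E1: NOT x4 OR x3 AND NOT x3 OR x3
    = NOT x4 OR x3
E2: NOT NOT ((NOT ((NOT x4 OR x4) AND x1) OR NOT x5 OR x2) AND (NOT ((NOT x4 OR x4) AND x1) OR NOT x5))
    = (NOT ((NOT x4 OR x4) AND x1) OR NOT x5 OR x2) AND (NOT ((NOT x4 OR x4) AND x1) OR NOT x5)
    = NOT ((NOT x4 OR x4) AND x1) OR NOT x5
    = NOT x1 OR NOT x5
These differ: at x1=1, x2=0, x3=0, x4=1, x5=0, E1 = 0 but E2 = 1.

No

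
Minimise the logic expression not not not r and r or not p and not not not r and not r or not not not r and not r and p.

not r

not not not r and r or not p and not not not r and not r or not not not r and not r and p
= not not not r and r or not not not r and not r   (distribution)
= not not not r   (distribution)
= not r   (double negation)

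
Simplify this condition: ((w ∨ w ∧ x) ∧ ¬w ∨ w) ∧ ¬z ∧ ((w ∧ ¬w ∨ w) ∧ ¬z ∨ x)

w ∧ ¬z

((w ∨ w ∧ x) ∧ ¬w ∨ w) ∧ ¬z ∧ ((w ∧ ¬w ∨ w) ∧ ¬z ∨ x)
= (w ∧ ¬w ∨ w) ∧ ¬z ∧ ((w ∧ ¬w ∨ w) ∧ ¬z ∨ x)   [absorption]
= (w ∧ ¬w ∨ w) ∧ ¬z   [absorption]
= w ∧ ¬z   [complement / identity]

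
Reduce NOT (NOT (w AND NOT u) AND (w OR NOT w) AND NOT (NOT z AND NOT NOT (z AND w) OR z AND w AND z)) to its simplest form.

NOT (NOT (w AND NOT u) AND (w OR NOT w) AND NOT (NOT z AND NOT NOT (z AND w) OR z AND w AND z))
= NOT (NOT (w AND NOT u) AND (w OR NOT w) AND NOT (NOT z AND z AND w OR z AND w AND z))   — double negation
= NOT (NOT (w AND NOT u) AND NOT (NOT z AND z AND w OR z AND w AND z))   — complement / identity
= NOT (NOT (w AND NOT u) AND NOT (z AND w))   — distribution
= w AND NOT u OR z AND w   — De Morgan
= w AND (NOT u OR z)   — distribution

w AND (NOT u OR z)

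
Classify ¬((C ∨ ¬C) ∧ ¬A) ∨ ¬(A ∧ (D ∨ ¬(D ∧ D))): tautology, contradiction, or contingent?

¬((C ∨ ¬C) ∧ ¬A) ∨ ¬(A ∧ (D ∨ ¬(D ∧ D)))
= ¬¬A ∨ ¬(A ∧ (D ∨ ¬(D ∧ D)))
= A ∨ ¬(A ∧ (D ∨ ¬(D ∧ D)))
= A ∨ ¬(A ∧ (D ∨ ¬D))
= A ∨ ¬A
= True

tautology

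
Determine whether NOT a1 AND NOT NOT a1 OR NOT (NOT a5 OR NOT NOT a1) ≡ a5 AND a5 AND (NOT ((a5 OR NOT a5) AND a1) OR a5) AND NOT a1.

E1: NOT a1 AND NOT NOT a1 OR NOT (NOT a5 OR NOT NOT a1)
    = NOT a1 AND a1 OR NOT (NOT a5 OR NOT NOT a1)   — double negation
    = NOT a1 AND a1 OR a5 AND NOT a1   — De Morgan
    = a5 AND NOT a1   — complement / identity
E2: a5 AND a5 AND (NOT ((a5 OR NOT a5) AND a1) OR a5) AND NOT a1
    = a5 AND (NOT ((a5 OR NOT a5) AND a1) OR a5) AND NOT a1   — idempotence
    = a5 AND (NOT a1 OR a5) AND NOT a1   — complement / identity
    = a5 AND NOT a1   — absorption
Both reduce to a5 AND NOT a1, so they are equivalent.

Yes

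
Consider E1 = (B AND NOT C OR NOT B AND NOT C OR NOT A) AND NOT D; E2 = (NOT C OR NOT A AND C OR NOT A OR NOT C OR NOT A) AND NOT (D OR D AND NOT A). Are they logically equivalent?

Yes

E1: (B AND NOT C OR NOT B AND NOT C OR NOT A) AND NOT D
    = (NOT C OR NOT A) AND NOT D
E2: (NOT C OR NOT A AND C OR NOT A OR NOT C OR NOT A) AND NOT (D OR D AND NOT A)
    = (NOT C OR NOT A OR NOT C OR NOT A) AND NOT (D OR D AND NOT A)
    = (NOT C OR NOT A) AND NOT (D OR D AND NOT A)
    = (NOT C OR NOT A) AND NOT D
Both reduce to (NOT C OR NOT A) AND NOT D, so they are equivalent.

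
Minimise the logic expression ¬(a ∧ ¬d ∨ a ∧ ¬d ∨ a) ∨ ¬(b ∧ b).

¬a ∨ ¬b

¬(a ∧ ¬d ∨ a ∧ ¬d ∨ a) ∨ ¬(b ∧ b)
= ¬(a ∧ ¬d ∨ a) ∨ ¬(b ∧ b)   (absorption)
= ¬a ∨ ¬(b ∧ b)   (absorption)
= ¬a ∨ ¬b   (idempotence)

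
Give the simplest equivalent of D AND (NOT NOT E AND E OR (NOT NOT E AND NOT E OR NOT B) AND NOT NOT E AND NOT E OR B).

D AND (NOT NOT E AND E OR (NOT NOT E AND NOT E OR NOT B) AND NOT NOT E AND NOT E OR B)
= D AND (NOT NOT E AND E OR NOT NOT E AND NOT E OR B)   [absorption]
= D AND (NOT NOT E OR B)   [distribution]
= D AND (E OR B)   [double negation]

D AND (E OR B)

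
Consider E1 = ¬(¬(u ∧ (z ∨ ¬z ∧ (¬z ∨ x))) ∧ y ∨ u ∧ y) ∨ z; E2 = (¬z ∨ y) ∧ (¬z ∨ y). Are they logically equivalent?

No

E1: ¬(¬(u ∧ (z ∨ ¬z ∧ (¬z ∨ x))) ∧ y ∨ u ∧ y) ∨ z
    = ¬(¬(u ∧ (z ∨ ¬z)) ∧ y ∨ u ∧ y) ∨ z   — absorption
    = ¬(¬u ∧ y ∨ u ∧ y) ∨ z   — complement / identity
    = ¬y ∨ z   — distribution
E2: (¬z ∨ y) ∧ (¬z ∨ y)
    = ¬z ∨ y   — idempotence
These differ: at u=0, x=0, y=0, z=1, E1 = 1 but E2 = 0.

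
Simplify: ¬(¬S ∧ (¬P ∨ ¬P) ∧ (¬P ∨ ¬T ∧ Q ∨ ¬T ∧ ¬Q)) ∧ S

¬(¬S ∧ (¬P ∨ ¬P) ∧ (¬P ∨ ¬T ∧ Q ∨ ¬T ∧ ¬Q)) ∧ S
= ¬(¬S ∧ (¬P ∨ ¬P) ∧ (¬P ∨ ¬T)) ∧ S   (distribution)
= ¬(¬S ∧ ¬P ∧ (¬P ∨ ¬T)) ∧ S   (idempotence)
= ¬(¬S ∧ ¬P) ∧ S   (absorption)
= (S ∨ P) ∧ S   (De Morgan)
= S   (absorption)

S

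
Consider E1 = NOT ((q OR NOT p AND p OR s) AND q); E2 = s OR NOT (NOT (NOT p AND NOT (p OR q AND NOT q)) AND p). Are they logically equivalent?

E1: NOT ((q OR NOT p AND p OR s) AND q)
    = NOT ((q OR s) AND q)   (complement / identity)
    = NOT q   (absorption)
E2: s OR NOT (NOT (NOT p AND NOT (p OR q AND NOT q)) AND p)
    = s OR NOT (NOT (NOT p AND NOT p) AND p)   (complement / identity)
    = s OR NOT ((p OR p) AND p)   (De Morgan)
    = s OR NOT (p AND p)   (idempotence)
    = s OR NOT p   (idempotence)
These differ: at p=0, q=1, s=1, E1 = 0 but E2 = 1.

No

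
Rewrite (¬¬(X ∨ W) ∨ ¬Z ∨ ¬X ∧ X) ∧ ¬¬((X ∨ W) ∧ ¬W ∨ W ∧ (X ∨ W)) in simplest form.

(¬¬(X ∨ W) ∨ ¬Z ∨ ¬X ∧ X) ∧ ¬¬((X ∨ W) ∧ ¬W ∨ W ∧ (X ∨ W))
= (¬¬(X ∨ W) ∨ ¬Z ∨ ¬X ∧ X) ∧ ¬¬(X ∨ W)   (distribution)
= (¬¬(X ∨ W) ∨ ¬Z) ∧ ¬¬(X ∨ W)   (complement / identity)
= ¬¬(X ∨ W)   (absorption)
= X ∨ W   (double negation)

X ∨ W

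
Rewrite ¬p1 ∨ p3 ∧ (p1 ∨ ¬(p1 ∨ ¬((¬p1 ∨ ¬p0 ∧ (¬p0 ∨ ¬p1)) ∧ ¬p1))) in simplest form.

¬p1 ∨ p3

¬p1 ∨ p3 ∧ (p1 ∨ ¬(p1 ∨ ¬((¬p1 ∨ ¬p0 ∧ (¬p0 ∨ ¬p1)) ∧ ¬p1)))
= ¬p1 ∨ p3 ∧ (p1 ∨ ¬(p1 ∨ ¬((¬p1 ∨ ¬p0) ∧ ¬p1)))   (absorption)
= ¬p1 ∨ p3 ∧ (p1 ∨ ¬(p1 ∨ ¬¬p1))   (absorption)
= ¬p1 ∨ p3 ∧ (p1 ∨ ¬(p1 ∨ p1))   (double negation)
= ¬p1 ∨ p3 ∧ (p1 ∨ ¬p1)   (idempotence)
= ¬p1 ∨ p3   (complement / identity)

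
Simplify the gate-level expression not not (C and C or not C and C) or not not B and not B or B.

not not (C and C or not C and C) or not not B and not B or B
= not not C or not not B and not B or B   (distribution)
= not not C or B and not B or B   (double negation)
= not not C or B   (complement / identity)
= C or B   (double negation)

C or B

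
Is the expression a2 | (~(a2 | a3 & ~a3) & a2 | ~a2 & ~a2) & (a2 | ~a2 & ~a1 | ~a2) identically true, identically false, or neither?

identically true

a2 | (~(a2 | a3 & ~a3) & a2 | ~a2 & ~a2) & (a2 | ~a2 & ~a1 | ~a2)
= a2 | (~a2 & a2 | ~a2 & ~a2) & (a2 | ~a2 & ~a1 | ~a2)   [complement / identity]
= a2 | (~a2 & a2 | ~a2 & ~a2) & (a2 | ~a2)   [absorption]
= a2 | ~a2 & a2 | ~a2 & ~a2   [complement / identity]
= a2 | ~a2 & (a2 | ~a2)   [distribution]
= a2 | ~a2   [complement / identity]
= 1   [complement]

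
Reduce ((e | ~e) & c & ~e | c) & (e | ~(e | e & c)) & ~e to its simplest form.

((e | ~e) & c & ~e | c) & (e | ~(e | e & c)) & ~e
= ((e | ~e) & c & ~e | c) & (e | ~e) & ~e   [absorption]
= ((e | ~e) & c & ~e | c) & ~e   [complement / identity]
= (c & ~e | c) & ~e   [complement / identity]
= c & ~e   [absorption]

c & ~e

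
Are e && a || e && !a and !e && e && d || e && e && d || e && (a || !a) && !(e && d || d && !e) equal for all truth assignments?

E1: e && a || e && !a
    = e   [distribution]
E2: !e && e && d || e && e && d || e && (a || !a) && !(e && d || d && !e)
    = e && d || e && (a || !a) && !(e && d || d && !e)   [distribution]
    = e && d || e && !(e && d || d && !e)   [complement / identity]
    = e && d || e && !d   [distribution]
    = e   [distribution]
Both reduce to e, so they are equivalent.

Yes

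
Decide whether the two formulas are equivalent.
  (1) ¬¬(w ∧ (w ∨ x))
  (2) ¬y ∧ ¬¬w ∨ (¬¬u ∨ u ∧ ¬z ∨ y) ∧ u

No

E1: ¬¬(w ∧ (w ∨ x))
    = ¬¬w   — absorption
    = w   — double negation
E2: ¬y ∧ ¬¬w ∨ (¬¬u ∨ u ∧ ¬z ∨ y) ∧ u
    = ¬y ∧ ¬¬w ∨ (u ∨ u ∧ ¬z ∨ y) ∧ u   — double negation
    = ¬y ∧ w ∨ (u ∨ u ∧ ¬z ∨ y) ∧ u   — double negation
    = ¬y ∧ w ∨ (u ∨ y) ∧ u   — absorption
    = ¬y ∧ w ∨ u   — absorption
These differ: at u=1, w=0, x=1, y=1, z=0, E1 = 0 but E2 = 1.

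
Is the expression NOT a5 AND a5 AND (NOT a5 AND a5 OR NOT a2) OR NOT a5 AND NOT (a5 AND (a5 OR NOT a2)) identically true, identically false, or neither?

neither

NOT a5 AND a5 AND (NOT a5 AND a5 OR NOT a2) OR NOT a5 AND NOT (a5 AND (a5 OR NOT a2))
= NOT a5 AND a5 OR NOT a5 AND NOT (a5 AND (a5 OR NOT a2))   — absorption
= NOT a5 AND a5 OR NOT a5 AND NOT a5   — absorption
= NOT a5   — distribution
This depends on a5, so it is not a constant.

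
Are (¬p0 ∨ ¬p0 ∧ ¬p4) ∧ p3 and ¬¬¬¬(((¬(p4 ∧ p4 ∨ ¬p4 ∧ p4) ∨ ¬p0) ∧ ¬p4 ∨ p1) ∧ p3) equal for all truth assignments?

E1: (¬p0 ∨ ¬p0 ∧ ¬p4) ∧ p3
    = ¬p0 ∧ p3
E2: ¬¬¬¬(((¬(p4 ∧ p4 ∨ ¬p4 ∧ p4) ∨ ¬p0) ∧ ¬p4 ∨ p1) ∧ p3)
    = ¬¬(((¬(p4 ∧ p4 ∨ ¬p4 ∧ p4) ∨ ¬p0) ∧ ¬p4 ∨ p1) ∧ p3)
    = ((¬(p4 ∧ p4 ∨ ¬p4 ∧ p4) ∨ ¬p0) ∧ ¬p4 ∨ p1) ∧ p3
    = ((¬p4 ∨ ¬p0) ∧ ¬p4 ∨ p1) ∧ p3
    = (¬p4 ∨ p1) ∧ p3
These differ: at p0=1, p1=1, p3=1, p4=0, E1 = 0 but E2 = 1.

No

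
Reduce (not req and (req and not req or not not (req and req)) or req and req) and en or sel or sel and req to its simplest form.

req and en or sel

(not req and (req and not req or not not (req and req)) or req and req) and en or sel or sel and req
= (not req and (req and not req or not not (req and req)) or req and req) and en or sel   — absorption
= (not req and (req and not req or req and req) or req and req) and en or sel   — double negation
= (not req and req or req and req) and en or sel   — distribution
= req and en or sel   — distribution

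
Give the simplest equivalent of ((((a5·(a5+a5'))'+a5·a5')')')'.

a5

((((a5·(a5+a5'))'+a5·a5')')')'
= (((a5'+a5·a5')')')'   (complement / identity)
= (((a5')')')'   (complement / identity)
= (a5')'   (double negation)
= a5   (double negation)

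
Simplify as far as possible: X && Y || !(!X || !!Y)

X && Y || !(!X || !!Y)
= X && Y || X && !Y   (De Morgan)
= X   (distribution)

X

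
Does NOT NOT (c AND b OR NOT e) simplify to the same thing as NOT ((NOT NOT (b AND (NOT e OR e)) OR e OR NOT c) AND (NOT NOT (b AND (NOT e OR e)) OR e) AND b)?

E1: NOT NOT (c AND b OR NOT e)
    = c AND b OR NOT e   [double negation]
E2: NOT ((NOT NOT (b AND (NOT e OR e)) OR e OR NOT c) AND (NOT NOT (b AND (NOT e OR e)) OR e) AND b)
    = NOT ((NOT NOT (b AND (NOT e OR e)) OR e) AND b)   [absorption]
    = NOT ((NOT NOT b OR e) AND b)   [complement / identity]
    = NOT ((b OR e) AND b)   [double negation]
    = NOT b   [absorption]
These differ: at b=1, c=0, e=0, E1 = 1 but E2 = 0.

No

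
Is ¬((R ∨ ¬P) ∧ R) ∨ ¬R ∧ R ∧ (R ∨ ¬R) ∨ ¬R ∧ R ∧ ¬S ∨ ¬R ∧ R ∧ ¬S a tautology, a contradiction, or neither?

¬((R ∨ ¬P) ∧ R) ∨ ¬R ∧ R ∧ (R ∨ ¬R) ∨ ¬R ∧ R ∧ ¬S ∨ ¬R ∧ R ∧ ¬S
= ¬((R ∨ ¬P) ∧ R) ∨ ¬R ∧ R ∧ (R ∨ ¬R) ∨ ¬R ∧ R ∧ ¬S
= ¬((R ∨ ¬P) ∧ R) ∨ ¬R ∧ R ∨ ¬R ∧ R ∧ ¬S
= ¬((R ∨ ¬P) ∧ R) ∨ ¬R ∧ R
= ¬R ∨ ¬R ∧ R
= ¬R
This depends on R, so it is not a constant.

neither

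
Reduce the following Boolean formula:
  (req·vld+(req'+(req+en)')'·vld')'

(req·vld+(req'+(req+en)')'·vld')'
= (req·vld+req·(req+en)·vld')'   [De Morgan]
= (req·vld+req·vld')'   [absorption]
= req'   [distribution]

req'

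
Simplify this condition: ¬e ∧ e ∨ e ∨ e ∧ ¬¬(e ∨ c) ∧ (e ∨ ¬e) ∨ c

¬e ∧ e ∨ e ∨ e ∧ ¬¬(e ∨ c) ∧ (e ∨ ¬e) ∨ c
= e ∨ e ∧ ¬¬(e ∨ c) ∧ (e ∨ ¬e) ∨ c   (complement / identity)
= e ∨ e ∧ (e ∨ c) ∧ (e ∨ ¬e) ∨ c   (double negation)
= e ∨ e ∧ (e ∨ ¬e) ∨ c   (absorption)
= e ∨ e ∨ c   (complement / identity)
= e ∨ c   (idempotence)

e ∨ c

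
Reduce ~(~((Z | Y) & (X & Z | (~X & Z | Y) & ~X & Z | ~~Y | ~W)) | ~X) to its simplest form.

~(~((Z | Y) & (X & Z | (~X & Z | Y) & ~X & Z | ~~Y | ~W)) | ~X)
= ~(~((Z | Y) & (X & Z | ~X & Z | ~~Y | ~W)) | ~X)   — absorption
= ~(~((Z | Y) & (X & Z | ~X & Z | Y | ~W)) | ~X)   — double negation
= ~(~((Z | Y) & (Z | Y | ~W)) | ~X)   — distribution
= ~(~(Z | Y) | ~X)   — absorption
= (Z | Y) & X   — De Morgan

(Z | Y) & X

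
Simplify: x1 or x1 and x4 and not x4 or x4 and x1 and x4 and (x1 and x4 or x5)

x1 or x1 and x4 and not x4 or x4 and x1 and x4 and (x1 and x4 or x5)
= x1 or x1 and x4 and not x4 or x4 and x1 and x4
= x1 or x1 and x4
= x1

x1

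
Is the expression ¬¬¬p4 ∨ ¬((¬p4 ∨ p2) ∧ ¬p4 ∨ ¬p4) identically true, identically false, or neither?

identically true

¬¬¬p4 ∨ ¬((¬p4 ∨ p2) ∧ ¬p4 ∨ ¬p4)
= ¬¬¬p4 ∨ ¬(¬p4 ∨ ¬p4)   — absorption
= ¬p4 ∨ ¬(¬p4 ∨ ¬p4)   — double negation
= ¬p4 ∨ p4 ∧ p4   — De Morgan
= ¬p4 ∨ p4   — idempotence
= True   — complement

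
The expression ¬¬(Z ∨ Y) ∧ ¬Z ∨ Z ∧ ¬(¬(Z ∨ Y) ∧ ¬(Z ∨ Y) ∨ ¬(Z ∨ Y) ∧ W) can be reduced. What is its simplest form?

Z ∨ Y

¬¬(Z ∨ Y) ∧ ¬Z ∨ Z ∧ ¬(¬(Z ∨ Y) ∧ ¬(Z ∨ Y) ∨ ¬(Z ∨ Y) ∧ W)
= ¬¬(Z ∨ Y) ∧ ¬Z ∨ Z ∧ ¬((¬(Z ∨ Y) ∨ W) ∧ ¬(Z ∨ Y))   [distribution]
= ¬¬(Z ∨ Y) ∧ ¬Z ∨ Z ∧ ¬¬(Z ∨ Y)   [absorption]
= ¬¬(Z ∨ Y)   [distribution]
= Z ∨ Y   [double negation]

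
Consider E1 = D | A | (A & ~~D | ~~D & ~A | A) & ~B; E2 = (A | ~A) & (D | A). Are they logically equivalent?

E1: D | A | (A & ~~D | ~~D & ~A | A) & ~B
    = D | A | (~~D | A) & ~B   [distribution]
    = D | A | (D | A) & ~B   [double negation]
    = D | A   [absorption]
E2: (A | ~A) & (D | A)
    = D | A   [complement / identity]
Both reduce to D | A, so they are equivalent.

Yes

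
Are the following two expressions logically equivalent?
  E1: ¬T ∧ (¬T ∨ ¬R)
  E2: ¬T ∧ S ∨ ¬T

E1: ¬T ∧ (¬T ∨ ¬R)
    = ¬T   — absorption
E2: ¬T ∧ S ∨ ¬T
    = ¬T   — absorption
Both reduce to ¬T, so they are equivalent.

Yes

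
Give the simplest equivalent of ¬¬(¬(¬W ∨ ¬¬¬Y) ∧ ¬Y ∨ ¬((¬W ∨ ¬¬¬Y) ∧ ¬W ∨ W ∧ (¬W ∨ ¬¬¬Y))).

W ∧ Y

¬¬(¬(¬W ∨ ¬¬¬Y) ∧ ¬Y ∨ ¬((¬W ∨ ¬¬¬Y) ∧ ¬W ∨ W ∧ (¬W ∨ ¬¬¬Y)))
= ¬¬(¬(¬W ∨ ¬¬¬Y) ∧ ¬Y ∨ ¬(¬W ∨ ¬¬¬Y))   — distribution
= ¬¬¬(¬W ∨ ¬¬¬Y)   — absorption
= ¬¬¬(¬W ∨ ¬Y)   — double negation
= ¬¬(W ∧ Y)   — De Morgan
= W ∧ Y   — double negation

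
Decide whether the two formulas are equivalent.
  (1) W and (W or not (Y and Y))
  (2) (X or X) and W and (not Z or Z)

E1: W and (W or not (Y and Y))
    = W and (W or not Y)   — idempotence
    = W   — absorption
E2: (X or X) and W and (not Z or Z)
    = X and W and (not Z or Z)   — idempotence
    = X and W   — complement / identity
These differ: at W=1, X=0, Y=0, Z=0, E1 = 1 but E2 = 0.

No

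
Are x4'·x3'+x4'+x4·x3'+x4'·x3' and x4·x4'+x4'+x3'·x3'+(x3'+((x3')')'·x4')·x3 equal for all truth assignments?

Yes

E1: x4'·x3'+x4'+x4·x3'+x4'·x3'
    = x4'·x3'+x4'+x3'   — distribution
    = x4'+x3'   — absorption
E2: x4·x4'+x4'+x3'·x3'+(x3'+((x3')')'·x4')·x3
    = x4·x4'+x4'+x3'·x3'+(x3'+x3'·x4')·x3   — double negation
    = x4·x4'+x4'+x3'·x3'+x3'·x3   — absorption
    = x4·x4'+x4'+x3'   — distribution
    = x4'+x3'   — complement / identity
Both reduce to x4'+x3', so they are equivalent.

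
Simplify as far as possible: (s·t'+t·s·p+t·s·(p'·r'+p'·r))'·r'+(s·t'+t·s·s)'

s'

(s·t'+t·s·p+t·s·(p'·r'+p'·r))'·r'+(s·t'+t·s·s)'
= (s·t'+t·s·p+t·s·p')'·r'+(s·t'+t·s·s)'   — distribution
= (s·t'+t·s·p+t·s·p')'·r'+(s·t'+t·s)'   — idempotence
= (s·t'+t·s)'·r'+(s·t'+t·s)'   — distribution
= (s·t'+t·s)'   — absorption
= s'   — distribution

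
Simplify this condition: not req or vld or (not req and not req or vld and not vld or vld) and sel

not req or vld or (not req and not req or vld and not vld or vld) and sel
= not req or vld or (not req and not req or vld) and sel   (complement / identity)
= not req or vld or (not req or vld) and sel   (idempotence)
= not req or vld   (absorption)

not req or vld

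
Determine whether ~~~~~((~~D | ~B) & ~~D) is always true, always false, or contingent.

contingent

~~~~~((~~D | ~B) & ~~D)
= ~~~((~~D | ~B) & ~~D)   (double negation)
= ~~~~~D   (absorption)
= ~~~D   (double negation)
= ~D   (double negation)
This depends on D, so it is not a constant.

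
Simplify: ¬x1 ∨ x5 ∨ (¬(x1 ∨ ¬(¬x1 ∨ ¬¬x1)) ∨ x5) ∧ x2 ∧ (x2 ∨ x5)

¬x1 ∨ x5

¬x1 ∨ x5 ∨ (¬(x1 ∨ ¬(¬x1 ∨ ¬¬x1)) ∨ x5) ∧ x2 ∧ (x2 ∨ x5)
= ¬x1 ∨ x5 ∨ (¬(x1 ∨ ¬(¬x1 ∨ ¬¬x1)) ∨ x5) ∧ x2   — absorption
= ¬x1 ∨ x5 ∨ (¬(x1 ∨ x1 ∧ ¬x1) ∨ x5) ∧ x2   — De Morgan
= ¬x1 ∨ x5 ∨ (¬x1 ∨ x5) ∧ x2   — complement / identity
= ¬x1 ∨ x5   — absorption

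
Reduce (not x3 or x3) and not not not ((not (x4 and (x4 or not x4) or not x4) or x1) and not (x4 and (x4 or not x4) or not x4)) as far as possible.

(not x3 or x3) and not not not ((not (x4 and (x4 or not x4) or not x4) or x1) and not (x4 and (x4 or not x4) or not x4))
= (not x3 or x3) and not not not not (x4 and (x4 or not x4) or not x4)   [absorption]
= (not x3 or x3) and not not (x4 and (x4 or not x4) or not x4)   [double negation]
= (not x3 or x3) and (x4 and (x4 or not x4) or not x4)   [double negation]
= (not x3 or x3) and (x4 or not x4)   [complement / identity]
= x4 or not x4   [complement / identity]
= True   [complement]

True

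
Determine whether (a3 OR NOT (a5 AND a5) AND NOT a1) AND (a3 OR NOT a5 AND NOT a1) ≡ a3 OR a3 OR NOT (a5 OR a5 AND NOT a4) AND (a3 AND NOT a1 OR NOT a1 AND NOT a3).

Yes

E1: (a3 OR NOT (a5 AND a5) AND NOT a1) AND (a3 OR NOT a5 AND NOT a1)
    = (a3 OR NOT a5 AND NOT a1) AND (a3 OR NOT a5 AND NOT a1)
    = a3 OR NOT a5 AND NOT a1
E2: a3 OR a3 OR NOT (a5 OR a5 AND NOT a4) AND (a3 AND NOT a1 OR NOT a1 AND NOT a3)
    = a3 OR a3 OR NOT (a5 OR a5 AND NOT a4) AND NOT a1
    = a3 OR NOT (a5 OR a5 AND NOT a4) AND NOT a1
    = a3 OR NOT a5 AND NOT a1
Both reduce to a3 OR NOT a5 AND NOT a1, so they are equivalent.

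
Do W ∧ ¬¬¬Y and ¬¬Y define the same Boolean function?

No

E1: W ∧ ¬¬¬Y
    = W ∧ ¬Y
E2: ¬¬Y
    = Y
These differ: at W=0, Y=1, E1 = 0 but E2 = 1.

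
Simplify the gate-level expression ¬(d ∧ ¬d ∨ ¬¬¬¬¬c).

c

¬(d ∧ ¬d ∨ ¬¬¬¬¬c)
= ¬¬¬¬¬¬c
= ¬¬¬¬c
= ¬¬c
= c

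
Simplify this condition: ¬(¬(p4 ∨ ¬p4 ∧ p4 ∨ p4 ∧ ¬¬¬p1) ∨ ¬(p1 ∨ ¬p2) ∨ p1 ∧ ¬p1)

p4 ∧ (p1 ∨ ¬p2)

¬(¬(p4 ∨ ¬p4 ∧ p4 ∨ p4 ∧ ¬¬¬p1) ∨ ¬(p1 ∨ ¬p2) ∨ p1 ∧ ¬p1)
= ¬(¬(p4 ∨ ¬p4 ∧ p4 ∨ p4 ∧ ¬¬¬p1) ∨ ¬(p1 ∨ ¬p2))   — complement / identity
= ¬(¬(p4 ∨ p4 ∧ ¬¬¬p1) ∨ ¬(p1 ∨ ¬p2))   — complement / identity
= ¬(¬(p4 ∨ p4 ∧ ¬p1) ∨ ¬(p1 ∨ ¬p2))   — double negation
= (p4 ∨ p4 ∧ ¬p1) ∧ (p1 ∨ ¬p2)   — De Morgan
= p4 ∧ (p1 ∨ ¬p2)   — absorption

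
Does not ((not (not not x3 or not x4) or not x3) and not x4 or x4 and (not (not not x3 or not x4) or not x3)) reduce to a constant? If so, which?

not ((not (not not x3 or not x4) or not x3) and not x4 or x4 and (not (not not x3 or not x4) or not x3))
= not (not (not not x3 or not x4) or not x3)   — distribution
= (not not x3 or not x4) and x3   — De Morgan
= (x3 or not x4) and x3   — double negation
= x3   — absorption
This depends on x3, so it is not a constant.

no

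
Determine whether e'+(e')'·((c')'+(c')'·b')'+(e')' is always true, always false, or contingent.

e'+(e')'·((c')'+(c')'·b')'+(e')'
= e'+(e')'·((c')')'+(e')'
= e'+(e')'·c'+(e')'
= e'+(e')'·c'+e
= e'+e·c'+e
= e'+e
= 1

always true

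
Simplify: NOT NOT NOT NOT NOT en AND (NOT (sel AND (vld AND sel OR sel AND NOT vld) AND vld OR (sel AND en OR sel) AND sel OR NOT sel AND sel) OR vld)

NOT NOT NOT NOT NOT en AND (NOT (sel AND (vld AND sel OR sel AND NOT vld) AND vld OR (sel AND en OR sel) AND sel OR NOT sel AND sel) OR vld)
= NOT NOT NOT NOT NOT en AND (NOT (sel AND (vld AND sel OR sel AND NOT vld) AND vld OR sel AND sel OR NOT sel AND sel) OR vld)
= NOT NOT NOT NOT NOT en AND (NOT (sel AND sel AND vld OR sel AND sel OR NOT sel AND sel) OR vld)
= NOT NOT NOT NOT NOT en AND (NOT (sel AND sel OR NOT sel AND sel) OR vld)
= NOT NOT NOT NOT NOT en AND (NOT sel OR vld)
= NOT NOT NOT en AND (NOT sel OR vld)
= NOT en AND (NOT sel OR vld)

NOT en AND (NOT sel OR vld)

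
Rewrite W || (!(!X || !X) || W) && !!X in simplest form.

W || X

W || (!(!X || !X) || W) && !!X
= W || (!!X || W) && !!X   (idempotence)
= W || !!X   (absorption)
= W || X   (double negation)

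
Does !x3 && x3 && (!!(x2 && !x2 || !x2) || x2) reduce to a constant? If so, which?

yes, False

!x3 && x3 && (!!(x2 && !x2 || !x2) || x2)
= !x3 && x3 && (x2 && !x2 || !x2 || x2)
= !x3 && x3 && (!x2 || x2)
= !x3 && x3
= false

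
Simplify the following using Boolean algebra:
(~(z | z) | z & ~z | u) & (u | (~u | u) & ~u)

(~(z | z) | z & ~z | u) & (u | (~u | u) & ~u)
= (~(z | z) | z & ~z | u) & (u | ~u)   — complement / identity
= (~(z | z) | u) & (u | ~u)   — complement / identity
= (~z | u) & (u | ~u)   — idempotence
= ~z | u   — complement / identity

~z | u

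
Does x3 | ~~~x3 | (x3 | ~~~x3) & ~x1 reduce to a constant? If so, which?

yes, True

x3 | ~~~x3 | (x3 | ~~~x3) & ~x1
= x3 | ~~~x3
= x3 | ~x3
= 1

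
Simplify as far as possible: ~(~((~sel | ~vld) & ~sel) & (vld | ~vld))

~(~((~sel | ~vld) & ~sel) & (vld | ~vld))
= ~~((~sel | ~vld) & ~sel)   (complement / identity)
= ~~~sel   (absorption)
= ~sel   (double negation)

~sel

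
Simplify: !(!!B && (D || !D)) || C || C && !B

!B || C

!(!!B && (D || !D)) || C || C && !B
= !!!B || C || C && !B   — complement / identity
= !!!B || C   — absorption
= !B || C   — double negation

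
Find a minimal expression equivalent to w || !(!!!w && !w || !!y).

w || !(!!!w && !w || !!y)
= w || !(!w && !w || !!y)   — double negation
= w || !(!w || !!y)   — idempotence
= w || w && !y   — De Morgan
= w   — absorption

w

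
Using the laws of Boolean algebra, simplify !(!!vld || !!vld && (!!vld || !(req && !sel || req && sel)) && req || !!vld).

!(!!vld || !!vld && (!!vld || !(req && !sel || req && sel)) && req || !!vld)
= !(!!vld || !!vld && (!!vld || !req) && req || !!vld)   [distribution]
= !(!!vld || !!vld && req || !!vld)   [absorption]
= !(!!vld || !!vld)   [absorption]
= !vld && !vld   [De Morgan]
= !vld   [idempotence]

!vld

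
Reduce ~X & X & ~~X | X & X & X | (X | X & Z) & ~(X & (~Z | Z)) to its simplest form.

X

~X & X & ~~X | X & X & X | (X | X & Z) & ~(X & (~Z | Z))
= ~X & X & X | X & X & X | (X | X & Z) & ~(X & (~Z | Z))
= ~X & X & X | X & X & X | X & ~(X & (~Z | Z))
= X & X | X & ~(X & (~Z | Z))
= X & (X | ~(X & (~Z | Z)))
= X & (X | ~X)
= X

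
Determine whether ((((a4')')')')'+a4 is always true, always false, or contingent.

((((a4')')')')'+a4
= ((a4')')'+a4
= a4'+a4
= 1

always true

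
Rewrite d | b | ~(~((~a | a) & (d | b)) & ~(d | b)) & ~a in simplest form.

d | b | ~(~((~a | a) & (d | b)) & ~(d | b)) & ~a
= d | b | ~(~(d | b) & ~(d | b)) & ~a   [complement / identity]
= d | b | ~~(d | b) & ~a   [idempotence]
= d | b | (d | b) & ~a   [double negation]
= d | b   [absorption]

d | b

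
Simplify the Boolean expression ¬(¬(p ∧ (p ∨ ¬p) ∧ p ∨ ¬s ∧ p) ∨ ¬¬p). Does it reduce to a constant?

¬(¬(p ∧ (p ∨ ¬p) ∧ p ∨ ¬s ∧ p) ∨ ¬¬p)
= ¬(¬(p ∧ p ∨ ¬s ∧ p) ∨ ¬¬p)   [complement / identity]
= (p ∧ p ∨ ¬s ∧ p) ∧ ¬p   [De Morgan]
= p ∧ (p ∨ ¬s) ∧ ¬p   [distribution]
= p ∧ ¬p   [absorption]
= False   [complement]

False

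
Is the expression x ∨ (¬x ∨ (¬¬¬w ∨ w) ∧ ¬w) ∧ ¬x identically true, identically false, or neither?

identically true

x ∨ (¬x ∨ (¬¬¬w ∨ w) ∧ ¬w) ∧ ¬x
= x ∨ (¬x ∨ (¬w ∨ w) ∧ ¬w) ∧ ¬x   — double negation
= x ∨ (¬x ∨ ¬w) ∧ ¬x   — complement / identity
= x ∨ ¬x   — absorption
= True   — complement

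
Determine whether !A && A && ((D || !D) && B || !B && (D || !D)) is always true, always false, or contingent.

always false

!A && A && ((D || !D) && B || !B && (D || !D))
= !A && A && (D || !D)   (distribution)
= !A && A   (complement / identity)
= false   (complement)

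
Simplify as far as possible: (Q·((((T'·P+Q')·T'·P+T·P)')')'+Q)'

(Q·((((T'·P+Q')·T'·P+T·P)')')'+Q)'
= (Q·((T'·P+Q')·T'·P+T·P)'+Q)'   (double negation)
= (Q·(T'·P+T·P)'+Q)'   (absorption)
= (Q·P'+Q)'   (distribution)
= Q'   (absorption)

Q'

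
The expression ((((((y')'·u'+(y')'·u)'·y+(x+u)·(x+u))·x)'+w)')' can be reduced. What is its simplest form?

x'+w

((((((y')'·u'+(y')'·u)'·y+(x+u)·(x+u))·x)'+w)')'
= ((((((y')')'·y+(x+u)·(x+u))·x)'+w)')'   (distribution)
= ((((y')')'·y+(x+u)·(x+u))·x)'+w   (double negation)
= ((y'·y+(x+u)·(x+u))·x)'+w   (double negation)
= ((x+u)·(x+u)·x)'+w   (complement / identity)
= ((x+u)·x)'+w   (idempotence)
= x'+w   (absorption)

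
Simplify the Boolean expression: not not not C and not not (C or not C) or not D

not C or not D

not not not C and not not (C or not C) or not D
= not not not C and (C or not C) or not D   [double negation]
= not C and (C or not C) or not D   [double negation]
= not C or not D   [complement / identity]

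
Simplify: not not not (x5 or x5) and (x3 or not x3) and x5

not not not (x5 or x5) and (x3 or not x3) and x5
= not not not (x5 or x5) and x5   (complement / identity)
= not (x5 or x5) and x5   (double negation)
= not x5 and x5   (idempotence)
= False   (complement)

False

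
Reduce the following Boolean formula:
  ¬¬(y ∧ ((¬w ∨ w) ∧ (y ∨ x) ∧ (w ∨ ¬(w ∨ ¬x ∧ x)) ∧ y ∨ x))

y

¬¬(y ∧ ((¬w ∨ w) ∧ (y ∨ x) ∧ (w ∨ ¬(w ∨ ¬x ∧ x)) ∧ y ∨ x))
= ¬¬(y ∧ ((¬w ∨ w) ∧ (y ∨ x) ∧ (w ∨ ¬w) ∧ y ∨ x))   [complement / identity]
= ¬¬(y ∧ ((¬w ∨ w) ∧ (y ∨ x) ∧ y ∨ x))   [complement / identity]
= y ∧ ((¬w ∨ w) ∧ (y ∨ x) ∧ y ∨ x)   [double negation]
= y ∧ ((¬w ∨ w) ∧ y ∨ x)   [absorption]
= y ∧ (y ∨ x)   [complement / identity]
= y   [absorption]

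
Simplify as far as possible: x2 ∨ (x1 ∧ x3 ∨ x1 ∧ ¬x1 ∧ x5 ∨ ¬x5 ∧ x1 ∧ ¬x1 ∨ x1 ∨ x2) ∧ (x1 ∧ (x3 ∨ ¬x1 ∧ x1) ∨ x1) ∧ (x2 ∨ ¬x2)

x2 ∨ x1

x2 ∨ (x1 ∧ x3 ∨ x1 ∧ ¬x1 ∧ x5 ∨ ¬x5 ∧ x1 ∧ ¬x1 ∨ x1 ∨ x2) ∧ (x1 ∧ (x3 ∨ ¬x1 ∧ x1) ∨ x1) ∧ (x2 ∨ ¬x2)
= x2 ∨ (x1 ∧ x3 ∨ x1 ∧ ¬x1 ∨ x1 ∨ x2) ∧ (x1 ∧ (x3 ∨ ¬x1 ∧ x1) ∨ x1) ∧ (x2 ∨ ¬x2)
= x2 ∨ (x1 ∧ x3 ∨ x1 ∧ ¬x1 ∨ x1 ∨ x2) ∧ (x1 ∧ (x3 ∨ ¬x1 ∧ x1) ∨ x1)
= x2 ∨ (x1 ∧ x3 ∨ x1 ∧ ¬x1 ∨ x1 ∨ x2) ∧ (x1 ∧ x3 ∨ x1)
= x2 ∨ (x1 ∧ x3 ∨ x1 ∨ x2) ∧ (x1 ∧ x3 ∨ x1)
= x2 ∨ x1 ∧ x3 ∨ x1
= x2 ∨ x1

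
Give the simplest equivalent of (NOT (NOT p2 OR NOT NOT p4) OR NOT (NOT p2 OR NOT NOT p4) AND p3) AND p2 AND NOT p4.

(NOT (NOT p2 OR NOT NOT p4) OR NOT (NOT p2 OR NOT NOT p4) AND p3) AND p2 AND NOT p4
= NOT (NOT p2 OR NOT NOT p4) AND p2 AND NOT p4   — absorption
= p2 AND NOT p4 AND p2 AND NOT p4   — De Morgan
= p2 AND NOT p4   — idempotence

p2 AND NOT p4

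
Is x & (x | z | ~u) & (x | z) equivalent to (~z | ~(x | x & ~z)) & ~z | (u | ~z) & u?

E1: x & (x | z | ~u) & (x | z)
    = x & (x | z)
    = x
E2: (~z | ~(x | x & ~z)) & ~z | (u | ~z) & u
    = (~z | ~x) & ~z | (u | ~z) & u
    = ~z | (u | ~z) & u
    = ~z | u
These differ: at u=1, x=0, z=1, E1 = 0 but E2 = 1.

No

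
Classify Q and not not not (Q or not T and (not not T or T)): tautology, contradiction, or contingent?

Q and not not not (Q or not T and (not not T or T))
= Q and not not not (Q or not T and (T or T))
= Q and not not not (Q or not T and T)
= Q and not (Q or not T and T)
= Q and not Q
= False

contradiction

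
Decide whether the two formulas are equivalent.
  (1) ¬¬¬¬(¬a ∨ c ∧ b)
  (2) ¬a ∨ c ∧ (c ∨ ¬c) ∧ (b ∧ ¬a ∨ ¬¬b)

Yes

E1: ¬¬¬¬(¬a ∨ c ∧ b)
    = ¬¬(¬a ∨ c ∧ b)   — double negation
    = ¬a ∨ c ∧ b   — double negation
E2: ¬a ∨ c ∧ (c ∨ ¬c) ∧ (b ∧ ¬a ∨ ¬¬b)
    = ¬a ∨ c ∧ (c ∨ ¬c) ∧ (b ∧ ¬a ∨ b)   — double negation
    = ¬a ∨ c ∧ (c ∨ ¬c) ∧ b   — absorption
    = ¬a ∨ c ∧ b   — complement / identity
Both reduce to ¬a ∨ c ∧ b, so they are equivalent.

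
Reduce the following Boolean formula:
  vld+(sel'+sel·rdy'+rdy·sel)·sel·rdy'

vld+(sel'+sel·rdy'+rdy·sel)·sel·rdy'
= vld+(sel'+sel)·sel·rdy'   (distribution)
= vld+sel·rdy'   (complement / identity)

vld+sel·rdy'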